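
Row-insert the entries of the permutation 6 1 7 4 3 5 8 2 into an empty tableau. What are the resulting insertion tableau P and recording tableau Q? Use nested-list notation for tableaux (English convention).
Insert each entry of the permutation into P by Schensted row insertion, recording in Q the position of each new cell.

After inserting 6: P = [[6]].
After inserting 1: P = [[1], [6]].
After inserting 7: P = [[1, 7], [6]].
After inserting 4: P = [[1, 4], [6, 7]].
After inserting 3: P = [[1, 3], [4, 7], [6]].
After inserting 5: P = [[1, 3, 5], [4, 7], [6]].
After inserting 8: P = [[1, 3, 5, 8], [4, 7], [6]].
After inserting 2: P = [[1, 2, 5, 8], [3, 7], [4], [6]].

So P = [[1, 2, 5, 8], [3, 7], [4], [6]], Q = [[1, 3, 6, 7], [2, 4], [5], [8]].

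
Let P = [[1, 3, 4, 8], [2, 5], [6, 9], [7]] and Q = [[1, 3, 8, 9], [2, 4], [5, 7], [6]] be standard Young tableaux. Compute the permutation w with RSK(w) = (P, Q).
7 2 9 6 5 1 3 4 8

Reverse the RSK construction: for i from n down to 1, find the cell of Q containing i, remove the entry at that cell from P, and reverse-bump it up through P; the value ejected from row 1 is w(i).

Step i=9: Q has 9 at row 1, column 4; remove that cell from P, ejecting 8. So w(9) = 8. P is now [[1, 3, 4], [2, 5], [6, 9], [7]].
Step i=8: Q has 8 at row 1, column 3; remove that cell from P, ejecting 4. So w(8) = 4. P is now [[1, 3], [2, 5], [6, 9], [7]].
Step i=7: Q has 7 at row 3, column 2; remove 9 from row 3 of P and reverse-bump: 9 enters row 2 and ejects 5; 5 enters row 1 and ejects 3. So w(7) = 3. P is now [[1, 5], [2, 9], [6], [7]].
Step i=6: Q has 6 at row 4, column 1; remove 7 from row 4 of P and reverse-bump: 7 enters row 3 and ejects 6; 6 enters row 2 and ejects 2; 2 enters row 1 and ejects 1. So w(6) = 1. P is now [[2, 5], [6, 9], [7]].
Step i=5: Q has 5 at row 3, column 1; remove 7 from row 3 of P and reverse-bump: 7 enters row 2 and ejects 6; 6 enters row 1 and ejects 5. So w(5) = 5. P is now [[2, 6], [7, 9]].
Step i=4: Q has 4 at row 2, column 2; remove 9 from row 2 of P and reverse-bump: 9 enters row 1 and ejects 6. So w(4) = 6. P is now [[2, 9], [7]].
Step i=3: Q has 3 at row 1, column 2; remove that cell from P, ejecting 9. So w(3) = 9. P is now [[2], [7]].
Step i=2: Q has 2 at row 2, column 1; remove 7 from row 2 of P and reverse-bump: 7 enters row 1 and ejects 2. So w(2) = 2. P is now [[7]].
Step i=1: Q has 1 at row 1, column 1; remove that cell from P, ejecting 7. So w(1) = 7. P is now [].

So w = 7 2 9 6 5 1 3 4 8.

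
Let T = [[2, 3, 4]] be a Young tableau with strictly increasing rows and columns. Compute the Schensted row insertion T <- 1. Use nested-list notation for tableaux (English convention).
[[1, 3, 4], [2]]

In row 1, 1 replaces 2 (the leftmost entry greater than 1); 2 is bumped to row 2. 2 starts a new row 2. The new tableau is [[1, 3, 4], [2]].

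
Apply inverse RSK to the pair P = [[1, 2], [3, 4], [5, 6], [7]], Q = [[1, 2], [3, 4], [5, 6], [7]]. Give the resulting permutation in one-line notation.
Reverse the RSK construction: for i from n down to 1, find the cell of Q containing i, remove the entry at that cell from P, and reverse-bump it up through P; the value ejected from row 1 is w(i).

Step i=7: Q has 7 at row 4, column 1; remove 7 from row 4 of P and reverse-bump: 7 enters row 3 and ejects 6; 6 enters row 2 and ejects 4; 4 enters row 1 and ejects 2. So w(7) = 2. P is now [[1, 4], [3, 6], [5, 7]].
Step i=6: Q has 6 at row 3, column 2; remove 7 from row 3 of P and reverse-bump: 7 enters row 2 and ejects 6; 6 enters row 1 and ejects 4. So w(6) = 4. P is now [[1, 6], [3, 7], [5]].
Step i=5: Q has 5 at row 3, column 1; remove 5 from row 3 of P and reverse-bump: 5 enters row 2 and ejects 3; 3 enters row 1 and ejects 1. So w(5) = 1. P is now [[3, 6], [5, 7]].
Step i=4: Q has 4 at row 2, column 2; remove 7 from row 2 of P and reverse-bump: 7 enters row 1 and ejects 6. So w(4) = 6. P is now [[3, 7], [5]].
Step i=3: Q has 3 at row 2, column 1; remove 5 from row 2 of P and reverse-bump: 5 enters row 1 and ejects 3. So w(3) = 3. P is now [[5, 7]].
Step i=2: Q has 2 at row 1, column 2; remove that cell from P, ejecting 7. So w(2) = 7. P is now [[5]].
Step i=1: Q has 1 at row 1, column 1; remove that cell from P, ejecting 5. So w(1) = 5. P is now [].

So w = 5 7 3 6 1 4 2.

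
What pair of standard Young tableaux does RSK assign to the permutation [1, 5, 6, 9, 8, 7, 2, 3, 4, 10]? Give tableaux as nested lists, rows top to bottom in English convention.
P = [[1, 2, 3, 4, 10], [5, 6, 7], [8], [9]], Q = [[1, 2, 3, 4, 10], [5, 8, 9], [6], [7]]

Insert each entry of the permutation into P by Schensted row insertion, recording in Q the position of each new cell.

Insert 1: appended to row 1. P = [[1]].
Insert 5: appended to row 1. P = [[1, 5]].
Insert 6: appended to row 1. P = [[1, 5, 6]].
Insert 9: appended to row 1. P = [[1, 5, 6, 9]].
Insert 8: 8 bumps 9 from row 1; 9 starts row 2. P = [[1, 5, 6, 8], [9]].
Insert 7: 7 bumps 8 from row 1; 8 bumps 9 from row 2; 9 starts row 3. P = [[1, 5, 6, 7], [8], [9]].
Insert 2: 2 bumps 5 from row 1; 5 bumps 8 from row 2; 8 bumps 9 from row 3; 9 starts row 4. P = [[1, 2, 6, 7], [5], [8], [9]].
Insert 3: 3 bumps 6 from row 1; 6 appends to row 2. P = [[1, 2, 3, 7], [5, 6], [8], [9]].
Insert 4: 4 bumps 7 from row 1; 7 appends to row 2. P = [[1, 2, 3, 4], [5, 6, 7], [8], [9]].
Insert 10: appended to row 1. P = [[1, 2, 3, 4, 10], [5, 6, 7], [8], [9]].

So P = [[1, 2, 3, 4, 10], [5, 6, 7], [8], [9]], Q = [[1, 2, 3, 4, 10], [5, 8, 9], [6], [7]].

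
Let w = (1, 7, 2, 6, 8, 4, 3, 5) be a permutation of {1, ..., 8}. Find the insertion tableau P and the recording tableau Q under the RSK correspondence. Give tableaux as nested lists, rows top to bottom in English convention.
Insert each entry of the permutation into P by Schensted row insertion, recording in Q the position of each new cell.

After inserting 1: P = [[1]].
After inserting 7: P = [[1, 7]].
After inserting 2: P = [[1, 2], [7]].
After inserting 6: P = [[1, 2, 6], [7]].
After inserting 8: P = [[1, 2, 6, 8], [7]].
After inserting 4: P = [[1, 2, 4, 8], [6], [7]].
After inserting 3: P = [[1, 2, 3, 8], [4], [6], [7]].
After inserting 5: P = [[1, 2, 3, 5], [4, 8], [6], [7]].

So P = [[1, 2, 3, 5], [4, 8], [6], [7]], Q = [[1, 2, 4, 5], [3, 8], [6], [7]].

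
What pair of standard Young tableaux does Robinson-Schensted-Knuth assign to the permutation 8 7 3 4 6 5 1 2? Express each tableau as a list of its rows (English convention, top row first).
P = [[1, 2, 5], [3, 4], [6], [7], [8]], Q = [[1, 4, 5], [2, 8], [3], [6], [7]]

Insert each entry of the permutation into P by Schensted row insertion, recording in Q the position of each new cell.

Insert 8: appended to row 1. P = [[8]].
Insert 7: 7 bumps 8 from row 1; 8 starts row 2. P = [[7], [8]].
Insert 3: 3 bumps 7 from row 1; 7 bumps 8 from row 2; 8 starts row 3. P = [[3], [7], [8]].
Insert 4: appended to row 1. P = [[3, 4], [7], [8]].
Insert 6: appended to row 1. P = [[3, 4, 6], [7], [8]].
Insert 5: 5 bumps 6 from row 1; 6 bumps 7 from row 2; 7 bumps 8 from row 3; 8 starts row 4. P = [[3, 4, 5], [6], [7], [8]].
Insert 1: 1 bumps 3 from row 1; 3 bumps 6 from row 2; 6 bumps 7 from row 3; 7 bumps 8 from row 4; 8 starts row 5. P = [[1, 4, 5], [3], [6], [7], [8]].
Insert 2: 2 bumps 4 from row 1; 4 appends to row 2. P = [[1, 2, 5], [3, 4], [6], [7], [8]].

So P = [[1, 2, 5], [3, 4], [6], [7], [8]], Q = [[1, 4, 5], [2, 8], [3], [6], [7]].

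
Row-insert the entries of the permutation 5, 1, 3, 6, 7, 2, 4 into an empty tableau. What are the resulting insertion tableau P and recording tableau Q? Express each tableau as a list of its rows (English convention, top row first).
Insert each entry of the permutation into P by Schensted row insertion, recording in Q the position of each new cell.

Insert 5: appended to row 1. P = [[5]].
Insert 1: 1 bumps 5 from row 1; 5 starts row 2. P = [[1], [5]].
Insert 3: appended to row 1. P = [[1, 3], [5]].
Insert 6: appended to row 1. P = [[1, 3, 6], [5]].
Insert 7: appended to row 1. P = [[1, 3, 6, 7], [5]].
Insert 2: 2 bumps 3 from row 1; 3 bumps 5 from row 2; 5 starts row 3. P = [[1, 2, 6, 7], [3], [5]].
Insert 4: 4 bumps 6 from row 1; 6 appends to row 2. P = [[1, 2, 4, 7], [3, 6], [5]].

So P = [[1, 2, 4, 7], [3, 6], [5]], Q = [[1, 3, 4, 5], [2, 7], [6]].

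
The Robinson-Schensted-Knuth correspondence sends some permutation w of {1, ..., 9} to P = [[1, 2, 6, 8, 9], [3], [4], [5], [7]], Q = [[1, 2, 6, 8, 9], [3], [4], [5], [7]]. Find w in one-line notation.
Reverse the RSK construction: for i from n down to 1, find the cell of Q containing i, remove the entry at that cell from P, and reverse-bump it up through P; the value ejected from row 1 is w(i).

Step i=9: Q has 9 at row 1, column 5; remove that cell from P, ejecting 9. So w(9) = 9. P is now [[1, 2, 6, 8], [3], [4], [5], [7]].
Step i=8: Q has 8 at row 1, column 4; remove that cell from P, ejecting 8. So w(8) = 8. P is now [[1, 2, 6], [3], [4], [5], [7]].
Step i=7: Q has 7 at row 5, column 1; remove 7 from row 5 of P and reverse-bump: 7 enters row 4 and ejects 5; 5 enters row 3 and ejects 4; 4 enters row 2 and ejects 3; 3 enters row 1 and ejects 2. So w(7) = 2. P is now [[1, 3, 6], [4], [5], [7]].
Step i=6: Q has 6 at row 1, column 3; remove that cell from P, ejecting 6. So w(6) = 6. P is now [[1, 3], [4], [5], [7]].
Step i=5: Q has 5 at row 4, column 1; remove 7 from row 4 of P and reverse-bump: 7 enters row 3 and ejects 5; 5 enters row 2 and ejects 4; 4 enters row 1 and ejects 3. So w(5) = 3. P is now [[1, 4], [5], [7]].
Step i=4: Q has 4 at row 3, column 1; remove 7 from row 3 of P and reverse-bump: 7 enters row 2 and ejects 5; 5 enters row 1 and ejects 4. So w(4) = 4. P is now [[1, 5], [7]].
Step i=3: Q has 3 at row 2, column 1; remove 7 from row 2 of P and reverse-bump: 7 enters row 1 and ejects 5. So w(3) = 5. P is now [[1, 7]].
Step i=2: Q has 2 at row 1, column 2; remove that cell from P, ejecting 7. So w(2) = 7. P is now [[1]].
Step i=1: Q has 1 at row 1, column 1; remove that cell from P, ejecting 1. So w(1) = 1. P is now [].

So w = 1 7 5 4 3 6 2 8 9.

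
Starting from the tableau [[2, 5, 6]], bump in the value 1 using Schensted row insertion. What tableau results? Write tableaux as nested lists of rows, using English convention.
[[1, 5, 6], [2]]

In row 1, 1 replaces 2 (the leftmost entry greater than 1); 2 is bumped to row 2. 2 starts a new row 2. The new tableau is [[1, 5, 6], [2]].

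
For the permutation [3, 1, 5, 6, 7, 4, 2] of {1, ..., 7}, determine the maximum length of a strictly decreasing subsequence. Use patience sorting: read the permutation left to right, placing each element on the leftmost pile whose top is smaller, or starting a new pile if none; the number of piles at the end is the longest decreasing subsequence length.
3

3: new pile. tops = [3]
1: new pile. tops = [3, 1]
5: onto pile 1 (replacing 3). tops = [5, 1]
6: onto pile 1 (replacing 5). tops = [6, 1]
7: onto pile 1 (replacing 6). tops = [7, 1]
4: onto pile 2 (replacing 1). tops = [7, 4]
2: new pile. tops = [7, 4, 2]

3 piles, so the longest decreasing subsequence has length 3.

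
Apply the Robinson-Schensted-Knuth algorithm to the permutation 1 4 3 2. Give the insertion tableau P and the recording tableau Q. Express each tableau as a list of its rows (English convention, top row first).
P = [[1, 2], [3], [4]], Q = [[1, 2], [3], [4]]

Insert each entry of the permutation into P by Schensted row insertion, recording in Q the position of each new cell.

After inserting 1: P = [[1]].
After inserting 4: P = [[1, 4]].
After inserting 3: P = [[1, 3], [4]].
After inserting 2: P = [[1, 2], [3], [4]].

So P = [[1, 2], [3], [4]], Q = [[1, 2], [3], [4]].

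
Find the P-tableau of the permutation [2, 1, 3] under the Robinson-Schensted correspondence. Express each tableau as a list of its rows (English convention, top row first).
P = [[1, 3], [2]]

Insert 2: appended to row 1. P = [[2]].
Insert 1: 1 bumps 2 from row 1; 2 starts row 2. P = [[1], [2]].
Insert 3: appended to row 1. P = [[1, 3], [2]].

So P = [[1, 3], [2]].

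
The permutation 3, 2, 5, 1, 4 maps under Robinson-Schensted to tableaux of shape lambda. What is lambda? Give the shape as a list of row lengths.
Row-insert each entry into an empty tableau.

After inserting 3: P = [[3]].
After inserting 2: P = [[2], [3]].
After inserting 5: P = [[2, 5], [3]].
After inserting 1: P = [[1, 5], [2], [3]].
After inserting 4: P = [[1, 4], [2, 5], [3]].

The final insertion tableau P = [[1, 4], [2, 5], [3]] has shape [2, 2, 1].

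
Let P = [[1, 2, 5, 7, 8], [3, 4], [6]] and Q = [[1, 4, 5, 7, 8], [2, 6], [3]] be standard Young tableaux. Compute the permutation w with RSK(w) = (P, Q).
Reverse the RSK construction: for i from n down to 1, find the cell of Q containing i, remove the entry at that cell from P, and reverse-bump it up through P; the value ejected from row 1 is w(i).

Step i=8: Q has 8 at row 1, column 5; remove that cell from P, ejecting 8. So w(8) = 8. P is now [[1, 2, 5, 7], [3, 4], [6]].
Step i=7: Q has 7 at row 1, column 4; remove that cell from P, ejecting 7. So w(7) = 7. P is now [[1, 2, 5], [3, 4], [6]].
Step i=6: Q has 6 at row 2, column 2; remove 4 from row 2 of P and reverse-bump: 4 enters row 1 and ejects 2. So w(6) = 2. P is now [[1, 4, 5], [3], [6]].
Step i=5: Q has 5 at row 1, column 3; remove that cell from P, ejecting 5. So w(5) = 5. P is now [[1, 4], [3], [6]].
Step i=4: Q has 4 at row 1, column 2; remove that cell from P, ejecting 4. So w(4) = 4. P is now [[1], [3], [6]].
Step i=3: Q has 3 at row 3, column 1; remove 6 from row 3 of P and reverse-bump: 6 enters row 2 and ejects 3; 3 enters row 1 and ejects 1. So w(3) = 1. P is now [[3], [6]].
Step i=2: Q has 2 at row 2, column 1; remove 6 from row 2 of P and reverse-bump: 6 enters row 1 and ejects 3. So w(2) = 3. P is now [[6]].
Step i=1: Q has 1 at row 1, column 1; remove that cell from P, ejecting 6. So w(1) = 6. P is now [].

So w = 6 3 1 4 5 2 7 8.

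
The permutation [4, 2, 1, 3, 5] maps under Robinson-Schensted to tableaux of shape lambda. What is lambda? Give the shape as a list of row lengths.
Row-insert each entry into an empty tableau.

After inserting 4: P = [[4]].
After inserting 2: P = [[2], [4]].
After inserting 1: P = [[1], [2], [4]].
After inserting 3: P = [[1, 3], [2], [4]].
After inserting 5: P = [[1, 3, 5], [2], [4]].

The final insertion tableau P = [[1, 3, 5], [2], [4]] has shape [3, 1, 1].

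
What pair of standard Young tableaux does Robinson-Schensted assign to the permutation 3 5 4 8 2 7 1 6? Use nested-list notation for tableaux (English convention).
P = [[1, 4, 6], [2, 7], [3, 8], [5]], Q = [[1, 2, 4], [3, 6], [5, 8], [7]]

Insert each entry of the permutation into P by Schensted row insertion, recording in Q the position of each new cell.

Insert 3: appended to row 1. P = [[3]], Q = [[1]].
Insert 5: appended to row 1. P = [[3, 5]], Q = [[1, 2]].
Insert 4: 4 bumps 5 from row 1; 5 starts row 2. P = [[3, 4], [5]], Q = [[1, 2], [3]].
Insert 8: appended to row 1. P = [[3, 4, 8], [5]], Q = [[1, 2, 4], [3]].
Insert 2: 2 bumps 3 from row 1; 3 bumps 5 from row 2; 5 starts row 3. P = [[2, 4, 8], [3], [5]], Q = [[1, 2, 4], [3], [5]].
Insert 7: 7 bumps 8 from row 1; 8 appends to row 2. P = [[2, 4, 7], [3, 8], [5]], Q = [[1, 2, 4], [3, 6], [5]].
Insert 1: 1 bumps 2 from row 1; 2 bumps 3 from row 2; 3 bumps 5 from row 3; 5 starts row 4. P = [[1, 4, 7], [2, 8], [3], [5]], Q = [[1, 2, 4], [3, 6], [5], [7]].
Insert 6: 6 bumps 7 from row 1; 7 bumps 8 from row 2; 8 appends to row 3. P = [[1, 4, 6], [2, 7], [3, 8], [5]], Q = [[1, 2, 4], [3, 6], [5, 8], [7]].

So P = [[1, 4, 6], [2, 7], [3, 8], [5]], Q = [[1, 2, 4], [3, 6], [5, 8], [7]].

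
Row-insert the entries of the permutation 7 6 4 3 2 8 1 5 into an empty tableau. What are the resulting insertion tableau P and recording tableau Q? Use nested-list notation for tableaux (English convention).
Insert each entry of the permutation into P by Schensted row insertion, recording in Q the position of each new cell.

Insert 7: appended to row 1. P = [[7]], Q = [[1]].
Insert 6: 6 bumps 7 from row 1; 7 starts row 2. P = [[6], [7]], Q = [[1], [2]].
Insert 4: 4 bumps 6 from row 1; 6 bumps 7 from row 2; 7 starts row 3. P = [[4], [6], [7]], Q = [[1], [2], [3]].
Insert 3: 3 bumps 4 from row 1; 4 bumps 6 from row 2; 6 bumps 7 from row 3; 7 starts row 4. P = [[3], [4], [6], [7]], Q = [[1], [2], [3], [4]].
Insert 2: 2 bumps 3 from row 1; 3 bumps 4 from row 2; 4 bumps 6 from row 3; 6 bumps 7 from row 4; 7 starts row 5. P = [[2], [3], [4], [6], [7]], Q = [[1], [2], [3], [4], [5]].
Insert 8: appended to row 1. P = [[2, 8], [3], [4], [6], [7]], Q = [[1, 6], [2], [3], [4], [5]].
Insert 1: 1 bumps 2 from row 1; 2 bumps 3 from row 2; 3 bumps 4 from row 3; 4 bumps 6 from row 4; 6 bumps 7 from row 5; 7 starts row 6. P = [[1, 8], [2], [3], [4], [6], [7]], Q = [[1, 6], [2], [3], [4], [5], [7]].
Insert 5: 5 bumps 8 from row 1; 8 appends to row 2. P = [[1, 5], [2, 8], [3], [4], [6], [7]], Q = [[1, 6], [2, 8], [3], [4], [5], [7]].

So P = [[1, 5], [2, 8], [3], [4], [6], [7]], Q = [[1, 6], [2, 8], [3], [4], [5], [7]].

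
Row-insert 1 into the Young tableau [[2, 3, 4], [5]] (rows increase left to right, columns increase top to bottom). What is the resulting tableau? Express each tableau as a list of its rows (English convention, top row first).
In row 1, 1 replaces 2 (the leftmost entry greater than 1); 2 is bumped to row 2. In row 2, 2 replaces 5 (the leftmost entry greater than 2); 5 is bumped to row 3. 5 starts a new row 3. The new tableau is [[1, 3, 4], [2], [5]].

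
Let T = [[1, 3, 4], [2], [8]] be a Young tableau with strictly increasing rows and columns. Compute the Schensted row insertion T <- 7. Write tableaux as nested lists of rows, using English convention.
[[1, 3, 4, 7], [2], [8]]

7 is larger than every entry of row 1, so it is appended to row 1. The new tableau is [[1, 3, 4, 7], [2], [8]].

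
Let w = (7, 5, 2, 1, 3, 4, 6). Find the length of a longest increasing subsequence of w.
4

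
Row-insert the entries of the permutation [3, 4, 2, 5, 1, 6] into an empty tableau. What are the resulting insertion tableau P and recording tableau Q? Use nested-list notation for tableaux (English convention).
P = [[1, 4, 5, 6], [2], [3]], Q = [[1, 2, 4, 6], [3], [5]]

Insert each entry of the permutation into P by Schensted row insertion, recording in Q the position of each new cell.

Insert 3: appended to row 1. P = [[3]].
Insert 4: appended to row 1. P = [[3, 4]].
Insert 2: 2 bumps 3 from row 1; 3 starts row 2. P = [[2, 4], [3]].
Insert 5: appended to row 1. P = [[2, 4, 5], [3]].
Insert 1: 1 bumps 2 from row 1; 2 bumps 3 from row 2; 3 starts row 3. P = [[1, 4, 5], [2], [3]].
Insert 6: appended to row 1. P = [[1, 4, 5, 6], [2], [3]].

So P = [[1, 4, 5, 6], [2], [3]], Q = [[1, 2, 4, 6], [3], [5]].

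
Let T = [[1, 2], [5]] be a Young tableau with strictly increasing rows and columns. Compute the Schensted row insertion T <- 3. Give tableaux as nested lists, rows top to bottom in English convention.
[[1, 2, 3], [5]]

3 is larger than every entry of row 1, so it is appended to row 1. The new tableau is [[1, 2, 3], [5]].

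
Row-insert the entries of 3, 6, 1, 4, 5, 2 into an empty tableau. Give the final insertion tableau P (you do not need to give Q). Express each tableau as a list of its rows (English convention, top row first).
P = [[1, 2, 5], [3, 4], [6]]

Insert 3: appended to row 1. P = [[3]].
Insert 6: appended to row 1. P = [[3, 6]].
Insert 1: 1 bumps 3 from row 1; 3 starts row 2. P = [[1, 6], [3]].
Insert 4: 4 bumps 6 from row 1; 6 appends to row 2. P = [[1, 4], [3, 6]].
Insert 5: appended to row 1. P = [[1, 4, 5], [3, 6]].
Insert 2: 2 bumps 4 from row 1; 4 bumps 6 from row 2; 6 starts row 3. P = [[1, 2, 5], [3, 4], [6]].

So P = [[1, 2, 5], [3, 4], [6]].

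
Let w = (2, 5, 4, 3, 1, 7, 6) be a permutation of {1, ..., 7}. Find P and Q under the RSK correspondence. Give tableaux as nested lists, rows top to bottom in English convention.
Insert each entry of the permutation into P by Schensted row insertion, recording in Q the position of each new cell.

Insert 2: appended to row 1. P = [[2]].
Insert 5: appended to row 1. P = [[2, 5]].
Insert 4: 4 bumps 5 from row 1; 5 starts row 2. P = [[2, 4], [5]].
Insert 3: 3 bumps 4 from row 1; 4 bumps 5 from row 2; 5 starts row 3. P = [[2, 3], [4], [5]].
Insert 1: 1 bumps 2 from row 1; 2 bumps 4 from row 2; 4 bumps 5 from row 3; 5 starts row 4. P = [[1, 3], [2], [4], [5]].
Insert 7: appended to row 1. P = [[1, 3, 7], [2], [4], [5]].
Insert 6: 6 bumps 7 from row 1; 7 appends to row 2. P = [[1, 3, 6], [2, 7], [4], [5]].

So P = [[1, 3, 6], [2, 7], [4], [5]], Q = [[1, 2, 6], [3, 7], [4], [5]].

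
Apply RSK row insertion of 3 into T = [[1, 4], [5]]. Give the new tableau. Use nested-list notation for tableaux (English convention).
In row 1, 3 replaces 4 (the leftmost entry greater than 3); 4 is bumped to row 2. In row 2, 4 replaces 5 (the leftmost entry greater than 4); 5 is bumped to row 3. 5 starts a new row 3. The new tableau is [[1, 3], [4], [5]].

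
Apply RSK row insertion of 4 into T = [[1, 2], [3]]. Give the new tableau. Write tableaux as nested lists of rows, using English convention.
[[1, 2, 4], [3]]

4 is larger than every entry of row 1, so it is appended to row 1. The new tableau is [[1, 2, 4], [3]].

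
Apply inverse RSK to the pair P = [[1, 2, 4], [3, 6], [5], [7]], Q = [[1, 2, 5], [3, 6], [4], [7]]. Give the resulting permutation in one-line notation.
1 7 5 3 6 4 2

Reverse RSK: for i = n, n-1, ..., 1, locate i in Q, remove the corresponding corner cell from P, and reverse-bump its entry up through P; the value ejected from row 1 is w(i).

So w = 1 7 5 3 6 4 2.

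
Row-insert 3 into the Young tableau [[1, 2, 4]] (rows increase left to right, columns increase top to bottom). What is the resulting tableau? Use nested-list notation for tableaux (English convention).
[[1, 2, 3], [4]]

In row 1, 3 replaces 4 (the leftmost entry greater than 3); 4 is bumped to row 2. 4 starts a new row 2. The new tableau is [[1, 2, 3], [4]].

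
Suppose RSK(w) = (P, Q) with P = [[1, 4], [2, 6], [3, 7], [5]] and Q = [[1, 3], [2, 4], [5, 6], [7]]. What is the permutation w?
Reverse the RSK construction: for i from n down to 1, find the cell of Q containing i, remove the entry at that cell from P, and reverse-bump it up through P; the value ejected from row 1 is w(i).

Step i=7: Q has 7 at row 4, column 1; remove 5 from row 4 of P and reverse-bump: 5 enters row 3 and ejects 3; 3 enters row 2 and ejects 2; 2 enters row 1 and ejects 1. So w(7) = 1. P is now [[2, 4], [3, 6], [5, 7]].
Step i=6: Q has 6 at row 3, column 2; remove 7 from row 3 of P and reverse-bump: 7 enters row 2 and ejects 6; 6 enters row 1 and ejects 4. So w(6) = 4. P is now [[2, 6], [3, 7], [5]].
Step i=5: Q has 5 at row 3, column 1; remove 5 from row 3 of P and reverse-bump: 5 enters row 2 and ejects 3; 3 enters row 1 and ejects 2. So w(5) = 2. P is now [[3, 6], [5, 7]].
Step i=4: Q has 4 at row 2, column 2; remove 7 from row 2 of P and reverse-bump: 7 enters row 1 and ejects 6. So w(4) = 6. P is now [[3, 7], [5]].
Step i=3: Q has 3 at row 1, column 2; remove that cell from P, ejecting 7. So w(3) = 7. P is now [[3], [5]].
Step i=2: Q has 2 at row 2, column 1; remove 5 from row 2 of P and reverse-bump: 5 enters row 1 and ejects 3. So w(2) = 3. P is now [[5]].
Step i=1: Q has 1 at row 1, column 1; remove that cell from P, ejecting 5. So w(1) = 5. P is now [].

So w = 5 3 7 6 2 4 1.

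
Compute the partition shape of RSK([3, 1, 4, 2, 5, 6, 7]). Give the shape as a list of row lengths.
[5, 2]

Row-insert each entry into an empty tableau.

After inserting 3: P = [[3]].
After inserting 1: P = [[1], [3]].
After inserting 4: P = [[1, 4], [3]].
After inserting 2: P = [[1, 2], [3, 4]].
After inserting 5: P = [[1, 2, 5], [3, 4]].
After inserting 6: P = [[1, 2, 5, 6], [3, 4]].
After inserting 7: P = [[1, 2, 5, 6, 7], [3, 4]].

The final insertion tableau P = [[1, 2, 5, 6, 7], [3, 4]] has shape [5, 2].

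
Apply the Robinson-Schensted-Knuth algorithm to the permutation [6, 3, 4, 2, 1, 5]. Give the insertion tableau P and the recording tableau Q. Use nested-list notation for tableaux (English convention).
Insert each entry of the permutation into P by Schensted row insertion, recording in Q the position of each new cell.

Insert 6: appended to row 1. P = [[6]].
Insert 3: 3 bumps 6 from row 1; 6 starts row 2. P = [[3], [6]].
Insert 4: appended to row 1. P = [[3, 4], [6]].
Insert 2: 2 bumps 3 from row 1; 3 bumps 6 from row 2; 6 starts row 3. P = [[2, 4], [3], [6]].
Insert 1: 1 bumps 2 from row 1; 2 bumps 3 from row 2; 3 bumps 6 from row 3; 6 starts row 4. P = [[1, 4], [2], [3], [6]].
Insert 5: appended to row 1. P = [[1, 4, 5], [2], [3], [6]].

So P = [[1, 4, 5], [2], [3], [6]], Q = [[1, 3, 6], [2], [4], [5]].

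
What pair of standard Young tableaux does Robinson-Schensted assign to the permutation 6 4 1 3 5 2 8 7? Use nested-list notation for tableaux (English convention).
Insert each entry of the permutation into P by Schensted row insertion, recording in Q the position of each new cell.

Insert 6: appended to row 1. P = [[6]].
Insert 4: 4 bumps 6 from row 1; 6 starts row 2. P = [[4], [6]].
Insert 1: 1 bumps 4 from row 1; 4 bumps 6 from row 2; 6 starts row 3. P = [[1], [4], [6]].
Insert 3: appended to row 1. P = [[1, 3], [4], [6]].
Insert 5: appended to row 1. P = [[1, 3, 5], [4], [6]].
Insert 2: 2 bumps 3 from row 1; 3 bumps 4 from row 2; 4 bumps 6 from row 3; 6 starts row 4. P = [[1, 2, 5], [3], [4], [6]].
Insert 8: appended to row 1. P = [[1, 2, 5, 8], [3], [4], [6]].
Insert 7: 7 bumps 8 from row 1; 8 appends to row 2. P = [[1, 2, 5, 7], [3, 8], [4], [6]].

So P = [[1, 2, 5, 7], [3, 8], [4], [6]], Q = [[1, 4, 5, 7], [2, 8], [3], [6]].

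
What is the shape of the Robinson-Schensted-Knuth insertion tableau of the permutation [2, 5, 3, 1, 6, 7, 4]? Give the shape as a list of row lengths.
[4, 2, 1]

Row-insert each entry into an empty tableau.

After inserting 2: P = [[2]].
After inserting 5: P = [[2, 5]].
After inserting 3: P = [[2, 3], [5]].
After inserting 1: P = [[1, 3], [2], [5]].
After inserting 6: P = [[1, 3, 6], [2], [5]].
After inserting 7: P = [[1, 3, 6, 7], [2], [5]].
After inserting 4: P = [[1, 3, 4, 7], [2, 6], [5]].

The final insertion tableau P = [[1, 3, 4, 7], [2, 6], [5]] has shape [4, 2, 1].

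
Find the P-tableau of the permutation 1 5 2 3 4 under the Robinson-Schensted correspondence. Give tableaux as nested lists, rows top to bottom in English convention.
Insert 1: appended to row 1. P = [[1]].
Insert 5: appended to row 1. P = [[1, 5]].
Insert 2: 2 bumps 5 from row 1; 5 starts row 2. P = [[1, 2], [5]].
Insert 3: appended to row 1. P = [[1, 2, 3], [5]].
Insert 4: appended to row 1. P = [[1, 2, 3, 4], [5]].

So P = [[1, 2, 3, 4], [5]].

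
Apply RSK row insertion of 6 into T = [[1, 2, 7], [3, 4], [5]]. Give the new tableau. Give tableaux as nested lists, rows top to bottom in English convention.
In row 1, 6 replaces 7 (the leftmost entry greater than 6); 7 is bumped to row 2. 7 is appended to row 2. The new tableau is [[1, 2, 6], [3, 4, 7], [5]].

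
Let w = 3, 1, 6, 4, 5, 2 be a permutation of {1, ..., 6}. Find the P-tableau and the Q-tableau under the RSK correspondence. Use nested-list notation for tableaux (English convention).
Insert each entry of the permutation into P by Schensted row insertion, recording in Q the position of each new cell.

Insert 3: appended to row 1. P = [[3]], Q = [[1]].
Insert 1: 1 bumps 3 from row 1; 3 starts row 2. P = [[1], [3]], Q = [[1], [2]].
Insert 6: appended to row 1. P = [[1, 6], [3]], Q = [[1, 3], [2]].
Insert 4: 4 bumps 6 from row 1; 6 appends to row 2. P = [[1, 4], [3, 6]], Q = [[1, 3], [2, 4]].
Insert 5: appended to row 1. P = [[1, 4, 5], [3, 6]], Q = [[1, 3, 5], [2, 4]].
Insert 2: 2 bumps 4 from row 1; 4 bumps 6 from row 2; 6 starts row 3. P = [[1, 2, 5], [3, 4], [6]], Q = [[1, 3, 5], [2, 4], [6]].

So P = [[1, 2, 5], [3, 4], [6]], Q = [[1, 3, 5], [2, 4], [6]].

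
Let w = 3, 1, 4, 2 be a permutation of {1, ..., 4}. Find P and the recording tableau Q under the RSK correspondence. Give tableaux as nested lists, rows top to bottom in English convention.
Insert each entry of the permutation into P by Schensted row insertion, recording in Q the position of each new cell.

Insert 3: appended to row 1. P = [[3]].
Insert 1: 1 bumps 3 from row 1; 3 starts row 2. P = [[1], [3]].
Insert 4: appended to row 1. P = [[1, 4], [3]].
Insert 2: 2 bumps 4 from row 1; 4 appends to row 2. P = [[1, 2], [3, 4]].

So P = [[1, 2], [3, 4]], Q = [[1, 3], [2, 4]].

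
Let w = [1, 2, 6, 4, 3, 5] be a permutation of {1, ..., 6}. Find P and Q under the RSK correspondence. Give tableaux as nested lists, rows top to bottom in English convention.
P = [[1, 2, 3, 5], [4], [6]], Q = [[1, 2, 3, 6], [4], [5]]

Insert each entry of the permutation into P by Schensted row insertion, recording in Q the position of each new cell.

Insert 1: appended to row 1. P = [[1]].
Insert 2: appended to row 1. P = [[1, 2]].
Insert 6: appended to row 1. P = [[1, 2, 6]].
Insert 4: 4 bumps 6 from row 1; 6 starts row 2. P = [[1, 2, 4], [6]].
Insert 3: 3 bumps 4 from row 1; 4 bumps 6 from row 2; 6 starts row 3. P = [[1, 2, 3], [4], [6]].
Insert 5: appended to row 1. P = [[1, 2, 3, 5], [4], [6]].

So P = [[1, 2, 3, 5], [4], [6]], Q = [[1, 2, 3, 6], [4], [5]].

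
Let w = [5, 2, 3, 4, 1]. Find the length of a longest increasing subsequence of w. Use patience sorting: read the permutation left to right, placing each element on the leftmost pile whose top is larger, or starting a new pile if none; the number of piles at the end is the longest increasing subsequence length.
5: new pile. tops = [5]
2: onto pile 1 (replacing 5). tops = [2]
3: new pile. tops = [2, 3]
4: new pile. tops = [2, 3, 4]
1: onto pile 1 (replacing 2). tops = [1, 3, 4]

3 piles, so the longest increasing subsequence has length 3.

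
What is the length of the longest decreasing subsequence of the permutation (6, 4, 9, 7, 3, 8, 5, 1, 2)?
4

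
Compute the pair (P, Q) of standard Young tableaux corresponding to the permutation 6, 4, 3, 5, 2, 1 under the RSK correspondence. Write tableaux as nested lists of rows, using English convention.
Insert each entry of the permutation into P by Schensted row insertion, recording in Q the position of each new cell.

After inserting 6: P = [[6]].
After inserting 4: P = [[4], [6]].
After inserting 3: P = [[3], [4], [6]].
After inserting 5: P = [[3, 5], [4], [6]].
After inserting 2: P = [[2, 5], [3], [4], [6]].
After inserting 1: P = [[1, 5], [2], [3], [4], [6]].

So P = [[1, 5], [2], [3], [4], [6]], Q = [[1, 4], [2], [3], [5], [6]].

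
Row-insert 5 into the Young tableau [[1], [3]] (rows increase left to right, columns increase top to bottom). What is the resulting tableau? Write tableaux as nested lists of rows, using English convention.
5 is larger than every entry of row 1, so it is appended to row 1. The new tableau is [[1, 5], [3]].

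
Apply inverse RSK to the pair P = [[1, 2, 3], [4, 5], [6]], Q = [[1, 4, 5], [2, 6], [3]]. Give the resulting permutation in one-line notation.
Reverse the RSK construction: for i from n down to 1, find the cell of Q containing i, remove the entry at that cell from P, and reverse-bump it up through P; the value ejected from row 1 is w(i).

Step i=6: Q has 6 at row 2, column 2; remove 5 from row 2 of P and reverse-bump: 5 enters row 1 and ejects 3. So w(6) = 3. P is now [[1, 2, 5], [4], [6]].
Step i=5: Q has 5 at row 1, column 3; remove that cell from P, ejecting 5. So w(5) = 5. P is now [[1, 2], [4], [6]].
Step i=4: Q has 4 at row 1, column 2; remove that cell from P, ejecting 2. So w(4) = 2. P is now [[1], [4], [6]].
Step i=3: Q has 3 at row 3, column 1; remove 6 from row 3 of P and reverse-bump: 6 enters row 2 and ejects 4; 4 enters row 1 and ejects 1. So w(3) = 1. P is now [[4], [6]].
Step i=2: Q has 2 at row 2, column 1; remove 6 from row 2 of P and reverse-bump: 6 enters row 1 and ejects 4. So w(2) = 4. P is now [[6]].
Step i=1: Q has 1 at row 1, column 1; remove that cell from P, ejecting 6. So w(1) = 6. P is now [].

So w = 6 4 1 2 5 3.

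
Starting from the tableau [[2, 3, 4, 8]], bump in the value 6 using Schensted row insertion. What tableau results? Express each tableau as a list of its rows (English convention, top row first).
In row 1, 6 replaces 8 (the leftmost entry greater than 6); 8 is bumped to row 2. 8 starts a new row 2. The new tableau is [[2, 3, 4, 6], [8]].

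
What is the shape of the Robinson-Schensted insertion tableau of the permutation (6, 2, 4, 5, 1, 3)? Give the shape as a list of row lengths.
[3, 2, 1]

Row-insert each entry into an empty tableau.

After inserting 6: P = [[6]].
After inserting 2: P = [[2], [6]].
After inserting 4: P = [[2, 4], [6]].
After inserting 5: P = [[2, 4, 5], [6]].
After inserting 1: P = [[1, 4, 5], [2], [6]].
After inserting 3: P = [[1, 3, 5], [2, 4], [6]].

The final insertion tableau P = [[1, 3, 5], [2, 4], [6]] has shape [3, 2, 1].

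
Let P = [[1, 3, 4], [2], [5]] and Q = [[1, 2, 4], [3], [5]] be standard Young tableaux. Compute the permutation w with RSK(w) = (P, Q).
Reverse the RSK construction: for i from n down to 1, find the cell of Q containing i, remove the entry at that cell from P, and reverse-bump it up through P; the value ejected from row 1 is w(i).

Step i=5: Q has 5 at row 3, column 1; remove 5 from row 3 of P and reverse-bump: 5 enters row 2 and ejects 2; 2 enters row 1 and ejects 1. So w(5) = 1. P is now [[2, 3, 4], [5]].
Step i=4: Q has 4 at row 1, column 3; remove that cell from P, ejecting 4. So w(4) = 4. P is now [[2, 3], [5]].
Step i=3: Q has 3 at row 2, column 1; remove 5 from row 2 of P and reverse-bump: 5 enters row 1 and ejects 3. So w(3) = 3. P is now [[2, 5]].
Step i=2: Q has 2 at row 1, column 2; remove that cell from P, ejecting 5. So w(2) = 5. P is now [[2]].
Step i=1: Q has 1 at row 1, column 1; remove that cell from P, ejecting 2. So w(1) = 2. P is now [].

So w = 2 5 3 4 1.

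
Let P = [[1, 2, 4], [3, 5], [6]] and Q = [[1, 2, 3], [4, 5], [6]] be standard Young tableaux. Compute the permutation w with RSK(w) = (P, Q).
1 3 6 2 5 4

Reverse the RSK construction: for i from n down to 1, find the cell of Q containing i, remove the entry at that cell from P, and reverse-bump it up through P; the value ejected from row 1 is w(i).

Step i=6: Q has 6 at row 3, column 1; remove 6 from row 3 of P and reverse-bump: 6 enters row 2 and ejects 5; 5 enters row 1 and ejects 4. So w(6) = 4. P is now [[1, 2, 5], [3, 6]].
Step i=5: Q has 5 at row 2, column 2; remove 6 from row 2 of P and reverse-bump: 6 enters row 1 and ejects 5. So w(5) = 5. P is now [[1, 2, 6], [3]].
Step i=4: Q has 4 at row 2, column 1; remove 3 from row 2 of P and reverse-bump: 3 enters row 1 and ejects 2. So w(4) = 2. P is now [[1, 3, 6]].
Step i=3: Q has 3 at row 1, column 3; remove that cell from P, ejecting 6. So w(3) = 6. P is now [[1, 3]].
Step i=2: Q has 2 at row 1, column 2; remove that cell from P, ejecting 3. So w(2) = 3. P is now [[1]].
Step i=1: Q has 1 at row 1, column 1; remove that cell from P, ejecting 1. So w(1) = 1. P is now [].

So w = 1 3 6 2 5 4.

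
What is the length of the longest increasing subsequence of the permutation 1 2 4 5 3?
4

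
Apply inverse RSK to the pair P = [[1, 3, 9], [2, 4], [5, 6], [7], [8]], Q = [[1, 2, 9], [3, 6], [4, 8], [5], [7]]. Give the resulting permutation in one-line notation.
Reverse the RSK construction: for i from n down to 1, find the cell of Q containing i, remove the entry at that cell from P, and reverse-bump it up through P; the value ejected from row 1 is w(i).

Step i=9: Q has 9 at row 1, column 3; remove that cell from P, ejecting 9. So w(9) = 9. P is now [[1, 3], [2, 4], [5, 6], [7], [8]].
Step i=8: Q has 8 at row 3, column 2; remove 6 from row 3 of P and reverse-bump: 6 enters row 2 and ejects 4; 4 enters row 1 and ejects 3. So w(8) = 3. P is now [[1, 4], [2, 6], [5], [7], [8]].
Step i=7: Q has 7 at row 5, column 1; remove 8 from row 5 of P and reverse-bump: 8 enters row 4 and ejects 7; 7 enters row 3 and ejects 5; 5 enters row 2 and ejects 2; 2 enters row 1 and ejects 1. So w(7) = 1. P is now [[2, 4], [5, 6], [7], [8]].
Step i=6: Q has 6 at row 2, column 2; remove 6 from row 2 of P and reverse-bump: 6 enters row 1 and ejects 4. So w(6) = 4. P is now [[2, 6], [5], [7], [8]].
Step i=5: Q has 5 at row 4, column 1; remove 8 from row 4 of P and reverse-bump: 8 enters row 3 and ejects 7; 7 enters row 2 and ejects 5; 5 enters row 1 and ejects 2. So w(5) = 2. P is now [[5, 6], [7], [8]].
Step i=4: Q has 4 at row 3, column 1; remove 8 from row 3 of P and reverse-bump: 8 enters row 2 and ejects 7; 7 enters row 1 and ejects 6. So w(4) = 6. P is now [[5, 7], [8]].
Step i=3: Q has 3 at row 2, column 1; remove 8 from row 2 of P and reverse-bump: 8 enters row 1 and ejects 7. So w(3) = 7. P is now [[5, 8]].
Step i=2: Q has 2 at row 1, column 2; remove that cell from P, ejecting 8. So w(2) = 8. P is now [[5]].
Step i=1: Q has 1 at row 1, column 1; remove that cell from P, ejecting 5. So w(1) = 5. P is now [].

So w = 5 8 7 6 2 4 1 3 9.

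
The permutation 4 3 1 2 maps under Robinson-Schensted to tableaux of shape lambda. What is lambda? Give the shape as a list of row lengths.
[2, 1, 1]

Row-insert each entry into an empty tableau.

After inserting 4: P = [[4]].
After inserting 3: P = [[3], [4]].
After inserting 1: P = [[1], [3], [4]].
After inserting 2: P = [[1, 2], [3], [4]].

The final insertion tableau P = [[1, 2], [3], [4]] has shape [2, 1, 1].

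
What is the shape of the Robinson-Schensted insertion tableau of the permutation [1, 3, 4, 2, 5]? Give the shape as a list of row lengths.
Row-insert each entry into an empty tableau.

After inserting 1: P = [[1]].
After inserting 3: P = [[1, 3]].
After inserting 4: P = [[1, 3, 4]].
After inserting 2: P = [[1, 2, 4], [3]].
After inserting 5: P = [[1, 2, 4, 5], [3]].

The final insertion tableau P = [[1, 2, 4, 5], [3]] has shape [4, 1].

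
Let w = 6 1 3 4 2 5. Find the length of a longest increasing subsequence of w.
4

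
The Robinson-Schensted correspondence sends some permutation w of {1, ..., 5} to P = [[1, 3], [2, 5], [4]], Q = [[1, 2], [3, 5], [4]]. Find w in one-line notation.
4 5 2 1 3

Reverse the RSK construction: for i from n down to 1, find the cell of Q containing i, remove the entry at that cell from P, and reverse-bump it up through P; the value ejected from row 1 is w(i).

Step i=5: Q has 5 at row 2, column 2; remove 5 from row 2 of P and reverse-bump: 5 enters row 1 and ejects 3. So w(5) = 3. P is now [[1, 5], [2], [4]].
Step i=4: Q has 4 at row 3, column 1; remove 4 from row 3 of P and reverse-bump: 4 enters row 2 and ejects 2; 2 enters row 1 and ejects 1. So w(4) = 1. P is now [[2, 5], [4]].
Step i=3: Q has 3 at row 2, column 1; remove 4 from row 2 of P and reverse-bump: 4 enters row 1 and ejects 2. So w(3) = 2. P is now [[4, 5]].
Step i=2: Q has 2 at row 1, column 2; remove that cell from P, ejecting 5. So w(2) = 5. P is now [[4]].
Step i=1: Q has 1 at row 1, column 1; remove that cell from P, ejecting 4. So w(1) = 4. P is now [].

So w = 4 5 2 1 3.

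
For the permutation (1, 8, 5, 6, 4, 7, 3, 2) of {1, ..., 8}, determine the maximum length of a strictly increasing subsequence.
4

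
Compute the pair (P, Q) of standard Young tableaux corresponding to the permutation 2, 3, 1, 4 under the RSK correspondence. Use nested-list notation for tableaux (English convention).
Insert each entry of the permutation into P by Schensted row insertion, recording in Q the position of each new cell.

Insert 2: appended to row 1. P = [[2]].
Insert 3: appended to row 1. P = [[2, 3]].
Insert 1: 1 bumps 2 from row 1; 2 starts row 2. P = [[1, 3], [2]].
Insert 4: appended to row 1. P = [[1, 3, 4], [2]].

So P = [[1, 3, 4], [2]], Q = [[1, 2, 4], [3]].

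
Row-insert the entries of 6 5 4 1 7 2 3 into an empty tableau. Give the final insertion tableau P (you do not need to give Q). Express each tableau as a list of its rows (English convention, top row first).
P = [[1, 2, 3], [4, 7], [5], [6]]

Insert 6: appended to row 1. P = [[6]].
Insert 5: 5 bumps 6 from row 1; 6 starts row 2. P = [[5], [6]].
Insert 4: 4 bumps 5 from row 1; 5 bumps 6 from row 2; 6 starts row 3. P = [[4], [5], [6]].
Insert 1: 1 bumps 4 from row 1; 4 bumps 5 from row 2; 5 bumps 6 from row 3; 6 starts row 4. P = [[1], [4], [5], [6]].
Insert 7: appended to row 1. P = [[1, 7], [4], [5], [6]].
Insert 2: 2 bumps 7 from row 1; 7 appends to row 2. P = [[1, 2], [4, 7], [5], [6]].
Insert 3: appended to row 1. P = [[1, 2, 3], [4, 7], [5], [6]].

So P = [[1, 2, 3], [4, 7], [5], [6]].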